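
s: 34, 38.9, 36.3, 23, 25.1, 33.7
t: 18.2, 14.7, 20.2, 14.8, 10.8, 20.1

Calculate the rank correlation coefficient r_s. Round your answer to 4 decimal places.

0.2571

Rank s: 4, 6, 5, 1, 2, 3
Rank t: 4, 2, 6, 3, 1, 5
d = rank(s) − rank(t): 0, 4, -1, -2, 1, -2; Σd² = 26
ρ = 1 − 6Σd² / [n(n²−1)] = 1 − 6×26 / (6×35) = 1 − 156/210 ≈ 0.2571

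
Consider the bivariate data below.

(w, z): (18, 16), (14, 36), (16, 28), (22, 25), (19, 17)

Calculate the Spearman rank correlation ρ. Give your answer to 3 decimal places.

-0.600

Rank w: 3, 1, 2, 5, 4
Rank z: 1, 5, 4, 3, 2
d = rank(w) − rank(z): 2, -4, -2, 2, 2; Σd² = 32
ρ = 1 − 6Σd² / [n(n²−1)] = 1 − 6×32 / (5×24) = 1 − 192/120 ≈ -0.600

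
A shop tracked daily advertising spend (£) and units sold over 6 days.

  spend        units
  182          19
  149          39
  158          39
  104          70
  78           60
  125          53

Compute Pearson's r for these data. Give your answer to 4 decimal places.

n = 6, Σx = 796, Σy = 280, Σx² = 112814, Σy² = 14712, Σxy = 34016
nΣxy − ΣxΣy = 204096 − 222880 = -18784
nΣx² − (Σx)² = 676884 − 633616 = 43268; nΣy² − (Σy)² = 88272 − 78400 = 9872
r = -18784 / √(43268 × 9872) = -18784 / 20667.4066 ≈ -0.9089

-0.9089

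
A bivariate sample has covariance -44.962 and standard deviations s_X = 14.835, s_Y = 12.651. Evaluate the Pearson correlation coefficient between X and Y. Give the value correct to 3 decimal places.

r = Cov(X,Y) / (s_X · s_Y) = -44.962 / (14.835 × 12.651)
  = -44.962 / 187.6776 ≈ -0.240

-0.240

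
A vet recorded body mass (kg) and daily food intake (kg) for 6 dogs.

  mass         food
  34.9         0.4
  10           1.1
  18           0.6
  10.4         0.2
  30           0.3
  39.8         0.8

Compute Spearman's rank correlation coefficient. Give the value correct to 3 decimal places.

Rank mass: 5, 1, 3, 2, 4, 6
Rank food: 3, 6, 4, 1, 2, 5
d = rank(mass) − rank(food): 2, -5, -1, 1, 2, 1; Σd² = 36
ρ = 1 − 6Σd² / [n(n²−1)] = 1 − 6×36 / (6×35) = 1 − 216/210 ≈ -0.029

-0.029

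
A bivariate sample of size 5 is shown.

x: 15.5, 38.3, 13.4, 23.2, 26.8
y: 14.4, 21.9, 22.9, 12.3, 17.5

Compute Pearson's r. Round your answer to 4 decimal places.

n = 5, Σx = 117.2, Σy = 89, Σx² = 3143.18, Σy² = 1668.92, Σxy = 2123.19
nΣxy − ΣxΣy = 10615.95 − 10430.8 = 185.15
nΣx² − (Σx)² = 15715.9 − 13735.84 = 1980.06; nΣy² − (Σy)² = 8344.6 − 7921 = 423.6
r = 185.15 / √(1980.06 × 423.6) = 185.15 / 915.8348 ≈ 0.2022

0.2022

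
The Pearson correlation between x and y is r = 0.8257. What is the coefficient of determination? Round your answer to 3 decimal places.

r² = (0.8257)² = 0.682

0.682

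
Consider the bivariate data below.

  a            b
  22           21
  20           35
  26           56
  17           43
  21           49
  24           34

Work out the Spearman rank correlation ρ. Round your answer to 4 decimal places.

0.0857

Rank a: 4, 2, 6, 1, 3, 5
Rank b: 1, 3, 6, 4, 5, 2
d = rank(a) − rank(b): 3, -1, 0, -3, -2, 3; Σd² = 32
ρ = 1 − 6Σd² / [n(n²−1)] = 1 − 6×32 / (6×35) = 1 − 192/210 ≈ 0.0857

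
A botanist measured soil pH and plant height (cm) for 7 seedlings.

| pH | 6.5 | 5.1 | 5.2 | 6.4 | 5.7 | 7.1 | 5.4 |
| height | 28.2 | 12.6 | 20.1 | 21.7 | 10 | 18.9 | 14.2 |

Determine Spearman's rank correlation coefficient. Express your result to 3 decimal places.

0.464

Rank pH: 6, 1, 2, 5, 4, 7, 3
Rank height: 7, 2, 5, 6, 1, 4, 3
d = rank(pH) − rank(height): -1, -1, -3, -1, 3, 3, 0; Σd² = 30
ρ = 1 − 6Σd² / [n(n²−1)] = 1 − 6×30 / (7×48) = 1 − 180/336 ≈ 0.464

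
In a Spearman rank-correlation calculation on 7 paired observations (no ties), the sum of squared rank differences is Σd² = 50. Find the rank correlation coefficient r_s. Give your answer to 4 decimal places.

0.1071

ρ = 1 − 6Σd² / [n(n²−1)] = 1 − 6×50 / (7×48)
  = 1 − 300/336 = 1 − 0.89286 ≈ 0.1071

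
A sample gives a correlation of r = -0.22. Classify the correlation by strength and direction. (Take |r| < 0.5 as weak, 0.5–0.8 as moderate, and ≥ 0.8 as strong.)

weak negative

r = -0.22 < 0 so the relationship is negative.
|r| = 0.22, which falls in the weak range.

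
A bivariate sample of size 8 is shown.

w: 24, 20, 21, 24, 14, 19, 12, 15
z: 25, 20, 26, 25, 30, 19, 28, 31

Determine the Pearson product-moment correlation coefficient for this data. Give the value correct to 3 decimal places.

-0.523

n = 8, Σw = 149, Σz = 204, Σw² = 2919, Σz² = 5332, Σwz = 3728
nΣwz − ΣwΣz = 29824 − 30396 = -572
nΣw² − (Σw)² = 23352 − 22201 = 1151; nΣz² − (Σz)² = 42656 − 41616 = 1040
r = -572 / √(1151 × 1040) = -572 / 1094.0932 ≈ -0.523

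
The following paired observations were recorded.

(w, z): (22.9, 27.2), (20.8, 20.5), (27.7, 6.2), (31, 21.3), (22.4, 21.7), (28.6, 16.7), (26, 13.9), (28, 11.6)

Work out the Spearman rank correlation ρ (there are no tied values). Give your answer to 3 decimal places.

-0.333

Rank w: 3, 1, 5, 8, 2, 7, 4, 6
Rank z: 8, 5, 1, 6, 7, 4, 3, 2
d = rank(w) − rank(z): -5, -4, 4, 2, -5, 3, 1, 4; Σd² = 112
ρ = 1 − 6Σd² / [n(n²−1)] = 1 − 6×112 / (8×63) = 1 − 672/504 ≈ -0.333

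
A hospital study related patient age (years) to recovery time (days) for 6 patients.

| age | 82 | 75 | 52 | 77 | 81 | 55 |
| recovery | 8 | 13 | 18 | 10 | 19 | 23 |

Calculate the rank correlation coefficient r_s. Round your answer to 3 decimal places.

-0.543

Rank age: 6, 3, 1, 4, 5, 2
Rank recovery: 1, 3, 4, 2, 5, 6
d = rank(age) − rank(recovery): 5, 0, -3, 2, 0, -4; Σd² = 54
ρ = 1 − 6Σd² / [n(n²−1)] = 1 − 6×54 / (6×35) = 1 − 324/210 ≈ -0.543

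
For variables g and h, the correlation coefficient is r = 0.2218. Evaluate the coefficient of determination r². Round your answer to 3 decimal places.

0.049

r² = (0.2218)² = 0.049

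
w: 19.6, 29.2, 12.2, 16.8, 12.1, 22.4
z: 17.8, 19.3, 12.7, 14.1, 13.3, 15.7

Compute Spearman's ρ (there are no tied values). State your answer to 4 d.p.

0.8857

Rank w: 4, 6, 2, 3, 1, 5
Rank z: 5, 6, 1, 3, 2, 4
d = rank(w) − rank(z): -1, 0, 1, 0, -1, 1; Σd² = 4
ρ = 1 − 6Σd² / [n(n²−1)] = 1 − 6×4 / (6×35) = 1 − 24/210 ≈ 0.8857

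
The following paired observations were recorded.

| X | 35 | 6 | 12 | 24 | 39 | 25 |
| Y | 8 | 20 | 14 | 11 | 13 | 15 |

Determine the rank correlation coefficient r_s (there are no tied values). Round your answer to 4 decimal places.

-0.6000

Rank X: 5, 1, 2, 3, 6, 4
Rank Y: 1, 6, 4, 2, 3, 5
d = rank(X) − rank(Y): 4, -5, -2, 1, 3, -1; Σd² = 56
ρ = 1 − 6Σd² / [n(n²−1)] = 1 − 6×56 / (6×35) = 1 − 336/210 ≈ -0.6000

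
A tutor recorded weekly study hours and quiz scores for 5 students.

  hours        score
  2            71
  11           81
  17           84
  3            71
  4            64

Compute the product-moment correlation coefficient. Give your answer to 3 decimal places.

n = 5, Σx = 37, Σy = 371, Σx² = 439, Σy² = 27795, Σxy = 2930
nΣxy − ΣxΣy = 14650 − 13727 = 923
nΣx² − (Σx)² = 2195 − 1369 = 826; nΣy² − (Σy)² = 138975 − 137641 = 1334
r = 923 / √(826 × 1334) = 923 / 1049.7066 ≈ 0.879

0.879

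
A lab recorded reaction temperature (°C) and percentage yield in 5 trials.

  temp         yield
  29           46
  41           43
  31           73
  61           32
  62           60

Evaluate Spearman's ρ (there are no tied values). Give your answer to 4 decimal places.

-0.2000

Rank temp: 1, 3, 2, 4, 5
Rank yield: 3, 2, 5, 1, 4
d = rank(temp) − rank(yield): -2, 1, -3, 3, 1; Σd² = 24
ρ = 1 − 6Σd² / [n(n²−1)] = 1 − 6×24 / (5×24) = 1 − 144/120 ≈ -0.2000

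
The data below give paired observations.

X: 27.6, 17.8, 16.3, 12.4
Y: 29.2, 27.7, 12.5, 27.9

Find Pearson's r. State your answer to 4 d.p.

n = 4, ΣX = 74.1, ΣY = 97.3, ΣX² = 1498.05, ΣY² = 2554.59, ΣXY = 1848.69
nΣXY − ΣXΣY = 7394.76 − 7209.93 = 184.83
nΣX² − (ΣX)² = 5992.2 − 5490.81 = 501.39; nΣY² − (ΣY)² = 10218.36 − 9467.29 = 751.07
r = 184.83 / √(501.39 × 751.07) = 184.83 / 613.6603 ≈ 0.3012

0.3012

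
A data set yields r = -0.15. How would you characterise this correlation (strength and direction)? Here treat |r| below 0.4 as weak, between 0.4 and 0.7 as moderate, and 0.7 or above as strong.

weak negative

r = -0.15 < 0 so the relationship is negative.
|r| = 0.15, which falls in the weak range.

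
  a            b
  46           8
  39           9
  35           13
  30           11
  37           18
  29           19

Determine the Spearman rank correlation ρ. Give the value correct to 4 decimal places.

-0.7714

Rank a: 6, 5, 3, 2, 4, 1
Rank b: 1, 2, 4, 3, 5, 6
d = rank(a) − rank(b): 5, 3, -1, -1, -1, -5; Σd² = 62
ρ = 1 − 6Σd² / [n(n²−1)] = 1 − 6×62 / (6×35) = 1 − 372/210 ≈ -0.7714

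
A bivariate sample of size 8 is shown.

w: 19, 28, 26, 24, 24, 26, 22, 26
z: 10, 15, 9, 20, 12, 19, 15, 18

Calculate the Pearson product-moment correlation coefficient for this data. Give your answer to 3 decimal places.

0.340

n = 8, Σw = 195, Σz = 118, Σw² = 4809, Σz² = 1860, Σwz = 2904
nΣwz − ΣwΣz = 23232 − 23010 = 222
nΣw² − (Σw)² = 38472 − 38025 = 447; nΣz² − (Σz)² = 14880 − 13924 = 956
r = 222 / √(447 × 956) = 222 / 653.7064 ≈ 0.340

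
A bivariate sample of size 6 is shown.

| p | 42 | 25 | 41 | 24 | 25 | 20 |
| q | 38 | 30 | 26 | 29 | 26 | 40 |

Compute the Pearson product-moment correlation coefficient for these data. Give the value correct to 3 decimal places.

n = 6, Σp = 177, Σq = 189, Σp² = 5671, Σq² = 6137, Σpq = 5558
nΣpq − ΣpΣq = 33348 − 33453 = -105
nΣp² − (Σp)² = 34026 − 31329 = 2697; nΣq² − (Σq)² = 36822 − 35721 = 1101
r = -105 / √(2697 × 1101) = -105 / 1723.1938 ≈ -0.061

-0.061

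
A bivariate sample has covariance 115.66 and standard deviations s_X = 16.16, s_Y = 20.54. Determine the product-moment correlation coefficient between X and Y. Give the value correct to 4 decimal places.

r = Cov(X,Y) / (s_X · s_Y) = 115.66 / (16.16 × 20.54)
  = 115.66 / 331.9264 ≈ 0.3485

0.3485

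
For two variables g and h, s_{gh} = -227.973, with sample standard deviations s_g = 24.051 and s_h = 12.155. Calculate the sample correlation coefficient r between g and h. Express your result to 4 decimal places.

r = Cov(g,h) / (s_g · s_h) = -227.973 / (24.051 × 12.155)
  = -227.973 / 292.3399 ≈ -0.7798

-0.7798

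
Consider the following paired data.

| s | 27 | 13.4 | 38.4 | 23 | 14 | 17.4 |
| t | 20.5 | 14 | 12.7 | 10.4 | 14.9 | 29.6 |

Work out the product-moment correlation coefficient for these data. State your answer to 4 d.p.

n = 6, Σs = 133.2, Σt = 102.1, Σs² = 3410.88, Σt² = 1983.87, Σst = 2191.62
nΣst − ΣsΣt = 13149.72 − 13599.72 = -450
nΣs² − (Σs)² = 20465.28 − 17742.24 = 2723.04; nΣt² − (Σt)² = 11903.22 − 10424.41 = 1478.81
r = -450 / √(2723.04 × 1478.81) = -450 / 2006.7035 ≈ -0.2242

-0.2242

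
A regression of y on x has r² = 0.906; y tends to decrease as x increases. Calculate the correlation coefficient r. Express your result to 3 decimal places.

-0.952

|r| = √0.906 = 0.952
The association is negative, so r = −0.952.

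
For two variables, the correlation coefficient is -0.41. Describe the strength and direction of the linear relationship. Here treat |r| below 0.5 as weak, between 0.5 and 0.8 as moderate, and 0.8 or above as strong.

weak negative

r = -0.41 < 0 so the relationship is negative.
|r| = 0.41, which falls in the weak range.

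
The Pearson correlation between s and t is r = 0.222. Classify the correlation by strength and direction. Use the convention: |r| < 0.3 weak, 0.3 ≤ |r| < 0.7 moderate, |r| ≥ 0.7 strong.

weak positive

r = 0.222 > 0 so the relationship is positive.
|r| = 0.222, which falls in the weak range.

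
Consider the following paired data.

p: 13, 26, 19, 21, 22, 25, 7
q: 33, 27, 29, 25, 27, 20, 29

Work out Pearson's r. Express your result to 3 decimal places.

n = 7, Σp = 133, Σq = 190, Σp² = 2805, Σq² = 5254, Σpq = 3504
nΣpq − ΣpΣq = 24528 − 25270 = -742
nΣp² − (Σp)² = 19635 − 17689 = 1946; nΣq² − (Σq)² = 36778 − 36100 = 678
r = -742 / √(1946 × 678) = -742 / 1148.6462 ≈ -0.646

-0.646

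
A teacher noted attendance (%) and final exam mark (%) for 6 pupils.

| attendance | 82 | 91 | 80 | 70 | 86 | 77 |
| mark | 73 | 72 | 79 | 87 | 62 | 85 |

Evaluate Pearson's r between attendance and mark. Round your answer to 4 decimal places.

n = 6, Σx = 486, Σy = 458, Σx² = 39630, Σy² = 35392, Σxy = 36825
nΣxy − ΣxΣy = 220950 − 222588 = -1638
nΣx² − (Σx)² = 237780 − 236196 = 1584; nΣy² − (Σy)² = 212352 − 209764 = 2588
r = -1638 / √(1584 × 2588) = -1638 / 2024.6955 ≈ -0.8090

-0.8090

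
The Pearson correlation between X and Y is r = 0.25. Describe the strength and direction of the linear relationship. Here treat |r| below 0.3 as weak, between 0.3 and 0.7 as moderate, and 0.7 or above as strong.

r = 0.25 > 0 so the relationship is positive.
|r| = 0.25, which falls in the weak range.

weak positive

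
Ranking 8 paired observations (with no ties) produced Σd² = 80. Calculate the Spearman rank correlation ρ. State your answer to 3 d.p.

ρ = 1 − 6Σd² / [n(n²−1)] = 1 − 6×80 / (8×63)
  = 1 − 480/504 = 1 − 0.9524 ≈ 0.048

0.048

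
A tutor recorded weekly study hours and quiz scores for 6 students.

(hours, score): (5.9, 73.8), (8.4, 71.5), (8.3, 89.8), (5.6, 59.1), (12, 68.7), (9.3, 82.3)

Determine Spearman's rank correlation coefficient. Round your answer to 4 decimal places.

0.1429

Rank hours: 2, 4, 3, 1, 6, 5
Rank score: 4, 3, 6, 1, 2, 5
d = rank(hours) − rank(score): -2, 1, -3, 0, 4, 0; Σd² = 30
ρ = 1 − 6Σd² / [n(n²−1)] = 1 − 6×30 / (6×35) = 1 − 180/210 ≈ 0.1429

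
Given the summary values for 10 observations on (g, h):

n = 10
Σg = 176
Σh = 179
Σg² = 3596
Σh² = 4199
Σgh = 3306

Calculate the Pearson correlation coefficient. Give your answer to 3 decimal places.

r = (nΣgh − ΣgΣh) / √[(nΣg² − (Σg)²)(nΣh² − (Σh)²)]
Numerator: 10×3306 − 176×179 = 1556
Denominator: √[(35960 − 30976)(41990 − 32041)] = √[4984 × 9949] = 7041.7197
r = 1556 / 7041.7197 ≈ 0.221

0.221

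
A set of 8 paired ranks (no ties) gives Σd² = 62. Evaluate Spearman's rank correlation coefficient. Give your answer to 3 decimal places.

0.262

ρ = 1 − 6Σd² / [n(n²−1)] = 1 − 6×62 / (8×63)
  = 1 − 372/504 = 1 − 0.7381 ≈ 0.262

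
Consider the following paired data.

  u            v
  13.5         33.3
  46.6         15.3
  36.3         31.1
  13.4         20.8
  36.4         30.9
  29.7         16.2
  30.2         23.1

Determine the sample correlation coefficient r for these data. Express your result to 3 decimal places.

n = 7, Σu = 206.1, Σv = 170.7, Σu² = 6970.15, Σv² = 4493.69, Σuv = 4873.7
nΣuv − ΣuΣv = 34115.9 − 35181.27 = -1065.37
nΣu² − (Σu)² = 48791.05 − 42477.21 = 6313.84; nΣv² − (Σv)² = 31455.83 − 29138.49 = 2317.34
r = -1065.37 / √(6313.84 × 2317.34) = -1065.37 / 3825.0901 ≈ -0.279

-0.279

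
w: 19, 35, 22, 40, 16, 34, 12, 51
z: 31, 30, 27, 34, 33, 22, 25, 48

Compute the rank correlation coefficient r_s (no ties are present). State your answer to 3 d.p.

Rank w: 3, 6, 4, 7, 2, 5, 1, 8
Rank z: 5, 4, 3, 7, 6, 1, 2, 8
d = rank(w) − rank(z): -2, 2, 1, 0, -4, 4, -1, 0; Σd² = 42
ρ = 1 − 6Σd² / [n(n²−1)] = 1 − 6×42 / (8×63) = 1 − 252/504 ≈ 0.500

0.500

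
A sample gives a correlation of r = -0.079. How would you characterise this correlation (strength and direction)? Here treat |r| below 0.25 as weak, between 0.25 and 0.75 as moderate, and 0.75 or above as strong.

r = -0.079 < 0 so the relationship is negative.
|r| = 0.079, which falls in the weak range.

weak negative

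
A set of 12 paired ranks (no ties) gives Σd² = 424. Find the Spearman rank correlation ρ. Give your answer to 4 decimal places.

-0.4825

ρ = 1 − 6Σd² / [n(n²−1)] = 1 − 6×424 / (12×143)
  = 1 − 2544/1716 = 1 − 1.48252 ≈ -0.4825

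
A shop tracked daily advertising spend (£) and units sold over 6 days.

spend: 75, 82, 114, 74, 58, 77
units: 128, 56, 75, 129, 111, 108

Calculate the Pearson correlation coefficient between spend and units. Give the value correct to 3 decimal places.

n = 6, Σx = 480, Σy = 607, Σx² = 40114, Σy² = 65771, Σxy = 47042
nΣxy − ΣxΣy = 282252 − 291360 = -9108
nΣx² − (Σx)² = 240684 − 230400 = 10284; nΣy² − (Σy)² = 394626 − 368449 = 26177
r = -9108 / √(10284 × 26177) = -9108 / 16407.4455 ≈ -0.555

-0.555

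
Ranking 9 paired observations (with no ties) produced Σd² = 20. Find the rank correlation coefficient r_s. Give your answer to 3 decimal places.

0.833

ρ = 1 − 6Σd² / [n(n²−1)] = 1 − 6×20 / (9×80)
  = 1 − 120/720 = 1 − 0.1667 ≈ 0.833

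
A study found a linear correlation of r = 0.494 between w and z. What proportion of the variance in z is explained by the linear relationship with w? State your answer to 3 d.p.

0.244

r² = (0.494)² = 0.244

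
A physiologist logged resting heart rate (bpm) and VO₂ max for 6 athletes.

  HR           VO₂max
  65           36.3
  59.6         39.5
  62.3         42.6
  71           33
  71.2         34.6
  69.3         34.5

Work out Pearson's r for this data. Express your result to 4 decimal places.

-0.8660

n = 6, Σx = 398.4, Σy = 220.5, Σx² = 26571.38, Σy² = 8169.11, Σxy = 14565.05
nΣxy − ΣxΣy = 87390.3 − 87847.2 = -456.9
nΣx² − (Σx)² = 159428.28 − 158722.56 = 705.72; nΣy² − (Σy)² = 49014.66 − 48620.25 = 394.41
r = -456.9 / √(705.72 × 394.41) = -456.9 / 527.5822 ≈ -0.8660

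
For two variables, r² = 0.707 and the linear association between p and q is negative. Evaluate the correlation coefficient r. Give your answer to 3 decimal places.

-0.841

|r| = √0.707 = 0.841
The association is negative, so r = −0.841.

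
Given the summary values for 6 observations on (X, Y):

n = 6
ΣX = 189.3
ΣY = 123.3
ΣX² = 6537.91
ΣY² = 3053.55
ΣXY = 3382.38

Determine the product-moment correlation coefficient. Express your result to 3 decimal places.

r = (nΣXY − ΣXΣY) / √[(nΣX² − (ΣX)²)(nΣY² − (ΣY)²)]
Numerator: 6×3382.38 − 189.3×123.3 = -3046.41
Denominator: √[(39227.46 − 35834.49)(18321.3 − 15202.89)] = √[3392.97 × 3118.41] = 3252.7944
r = -3046.41 / 3252.7944 ≈ -0.937

-0.937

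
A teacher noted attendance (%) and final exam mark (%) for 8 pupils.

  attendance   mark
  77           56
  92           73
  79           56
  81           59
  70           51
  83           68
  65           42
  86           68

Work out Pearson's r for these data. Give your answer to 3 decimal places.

0.971

n = 8, Σx = 633, Σy = 473, Σx² = 50605, Σy² = 28695, Σxy = 38023
nΣxy − ΣxΣy = 304184 − 299409 = 4775
nΣx² − (Σx)² = 404840 − 400689 = 4151; nΣy² − (Σy)² = 229560 − 223729 = 5831
r = 4775 / √(4151 × 5831) = 4775 / 4919.8050 ≈ 0.971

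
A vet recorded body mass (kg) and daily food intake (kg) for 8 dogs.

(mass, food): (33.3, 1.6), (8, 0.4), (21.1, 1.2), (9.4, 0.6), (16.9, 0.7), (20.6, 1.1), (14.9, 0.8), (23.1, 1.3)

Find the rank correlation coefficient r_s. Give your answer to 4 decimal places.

Rank mass: 8, 1, 6, 2, 4, 5, 3, 7
Rank food: 8, 1, 6, 2, 3, 5, 4, 7
d = rank(mass) − rank(food): 0, 0, 0, 0, 1, 0, -1, 0; Σd² = 2
ρ = 1 − 6Σd² / [n(n²−1)] = 1 − 6×2 / (8×63) = 1 − 12/504 ≈ 0.9762

0.9762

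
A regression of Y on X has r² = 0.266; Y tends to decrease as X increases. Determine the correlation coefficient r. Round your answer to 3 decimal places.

-0.516

|r| = √0.266 = 0.516
The association is negative, so r = −0.516.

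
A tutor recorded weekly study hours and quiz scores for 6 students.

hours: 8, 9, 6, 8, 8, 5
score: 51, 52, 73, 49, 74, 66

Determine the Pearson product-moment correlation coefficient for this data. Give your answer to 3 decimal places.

n = 6, Σx = 44, Σy = 365, Σx² = 334, Σy² = 22867, Σxy = 2628
nΣxy − ΣxΣy = 15768 − 16060 = -292
nΣx² − (Σx)² = 2004 − 1936 = 68; nΣy² − (Σy)² = 137202 − 133225 = 3977
r = -292 / √(68 × 3977) = -292 / 520.0346 ≈ -0.562

-0.562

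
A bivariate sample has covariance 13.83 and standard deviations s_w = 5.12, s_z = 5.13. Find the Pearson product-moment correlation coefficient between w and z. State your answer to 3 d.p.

r = Cov(w,z) / (s_w · s_z) = 13.83 / (5.12 × 5.13)
  = 13.83 / 26.2656 ≈ 0.527

0.527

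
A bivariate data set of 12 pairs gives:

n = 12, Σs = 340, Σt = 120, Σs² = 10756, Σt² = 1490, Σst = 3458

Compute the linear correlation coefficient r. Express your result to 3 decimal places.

0.102

r = (nΣst − ΣsΣt) / √[(nΣs² − (Σs)²)(nΣt² − (Σt)²)]
Numerator: 12×3458 − 340×120 = 696
Denominator: √[(129072 − 115600)(17880 − 14400)] = √[13472 × 3480] = 6847.0841
r = 696 / 6847.0841 ≈ 0.102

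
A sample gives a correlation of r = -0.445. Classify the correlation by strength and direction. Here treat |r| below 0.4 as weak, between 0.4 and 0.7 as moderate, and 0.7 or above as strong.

moderate negative

r = -0.445 < 0 so the relationship is negative.
|r| = 0.445, which falls in the moderate range.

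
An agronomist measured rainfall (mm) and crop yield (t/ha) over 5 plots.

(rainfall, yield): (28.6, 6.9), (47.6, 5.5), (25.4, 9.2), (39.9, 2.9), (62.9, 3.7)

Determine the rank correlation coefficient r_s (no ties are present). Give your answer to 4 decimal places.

-0.7000

Rank rainfall: 2, 4, 1, 3, 5
Rank yield: 4, 3, 5, 1, 2
d = rank(rainfall) − rank(yield): -2, 1, -4, 2, 3; Σd² = 34
ρ = 1 − 6Σd² / [n(n²−1)] = 1 − 6×34 / (5×24) = 1 − 204/120 ≈ -0.7000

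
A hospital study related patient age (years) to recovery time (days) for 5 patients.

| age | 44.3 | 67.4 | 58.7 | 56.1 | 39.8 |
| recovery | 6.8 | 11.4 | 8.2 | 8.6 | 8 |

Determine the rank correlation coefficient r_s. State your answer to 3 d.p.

0.800

Rank age: 2, 5, 4, 3, 1
Rank recovery: 1, 5, 3, 4, 2
d = rank(age) − rank(recovery): 1, 0, 1, -1, -1; Σd² = 4
ρ = 1 − 6Σd² / [n(n²−1)] = 1 − 6×4 / (5×24) = 1 − 24/120 ≈ 0.800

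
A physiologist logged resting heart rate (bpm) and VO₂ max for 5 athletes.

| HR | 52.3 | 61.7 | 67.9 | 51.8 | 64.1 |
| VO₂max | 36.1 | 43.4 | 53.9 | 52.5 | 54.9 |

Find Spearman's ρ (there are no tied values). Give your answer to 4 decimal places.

0.6000

Rank HR: 2, 3, 5, 1, 4
Rank VO₂max: 1, 2, 4, 3, 5
d = rank(HR) − rank(VO₂max): 1, 1, 1, -2, -1; Σd² = 8
ρ = 1 − 6Σd² / [n(n²−1)] = 1 − 6×8 / (5×24) = 1 − 48/120 ≈ 0.6000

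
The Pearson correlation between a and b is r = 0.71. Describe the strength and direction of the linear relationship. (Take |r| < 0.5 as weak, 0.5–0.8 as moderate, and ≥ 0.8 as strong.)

moderate positive

r = 0.71 > 0 so the relationship is positive.
|r| = 0.71, which falls in the moderate range.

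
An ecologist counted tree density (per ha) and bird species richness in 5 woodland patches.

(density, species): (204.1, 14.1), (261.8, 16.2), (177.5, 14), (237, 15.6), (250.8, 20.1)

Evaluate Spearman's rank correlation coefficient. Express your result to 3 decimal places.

0.900

Rank density: 2, 5, 1, 3, 4
Rank species: 2, 4, 1, 3, 5
d = rank(density) − rank(species): 0, 1, 0, 0, -1; Σd² = 2
ρ = 1 − 6Σd² / [n(n²−1)] = 1 − 6×2 / (5×24) = 1 − 12/120 ≈ 0.900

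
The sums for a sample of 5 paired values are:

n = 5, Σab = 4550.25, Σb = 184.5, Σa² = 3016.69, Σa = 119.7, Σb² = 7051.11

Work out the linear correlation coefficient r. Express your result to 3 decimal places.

0.696

r = (nΣab − ΣaΣb) / √[(nΣa² − (Σa)²)(nΣb² − (Σb)²)]
Numerator: 5×4550.25 − 119.7×184.5 = 666.6
Denominator: √[(15083.45 − 14328.09)(35255.55 − 34040.25)] = √[755.36 × 1215.3] = 958.1174
r = 666.6 / 958.1174 ≈ 0.696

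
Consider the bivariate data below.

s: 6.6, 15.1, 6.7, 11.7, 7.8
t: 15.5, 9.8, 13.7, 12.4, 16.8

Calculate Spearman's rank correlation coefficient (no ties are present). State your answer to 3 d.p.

Rank s: 1, 5, 2, 4, 3
Rank t: 4, 1, 3, 2, 5
d = rank(s) − rank(t): -3, 4, -1, 2, -2; Σd² = 34
ρ = 1 − 6Σd² / [n(n²−1)] = 1 − 6×34 / (5×24) = 1 − 204/120 ≈ -0.700

-0.700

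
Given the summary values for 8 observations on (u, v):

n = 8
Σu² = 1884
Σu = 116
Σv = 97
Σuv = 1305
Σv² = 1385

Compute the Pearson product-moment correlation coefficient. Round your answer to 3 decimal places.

-0.494

r = (nΣuv − ΣuΣv) / √[(nΣu² − (Σu)²)(nΣv² − (Σv)²)]
Numerator: 8×1305 − 116×97 = -812
Denominator: √[(15072 − 13456)(11080 − 9409)] = √[1616 × 1671] = 1643.2699
r = -812 / 1643.2699 ≈ -0.494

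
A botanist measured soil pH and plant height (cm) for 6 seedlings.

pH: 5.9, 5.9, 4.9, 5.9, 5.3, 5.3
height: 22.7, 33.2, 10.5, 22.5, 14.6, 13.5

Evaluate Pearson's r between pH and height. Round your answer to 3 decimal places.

0.872

n = 6, Σx = 33.2, Σy = 117, Σx² = 184.62, Σy² = 2629.44, Σxy = 662.94
nΣxy − ΣxΣy = 3977.64 − 3884.4 = 93.24
nΣx² − (Σx)² = 1107.72 − 1102.24 = 5.48; nΣy² − (Σy)² = 15776.64 − 13689 = 2087.64
r = 93.24 / √(5.48 × 2087.64) = 93.24 / 106.9592 ≈ 0.872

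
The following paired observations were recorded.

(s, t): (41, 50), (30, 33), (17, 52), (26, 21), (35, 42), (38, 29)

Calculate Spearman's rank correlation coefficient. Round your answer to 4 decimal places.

Rank s: 6, 3, 1, 2, 4, 5
Rank t: 5, 3, 6, 1, 4, 2
d = rank(s) − rank(t): 1, 0, -5, 1, 0, 3; Σd² = 36
ρ = 1 − 6Σd² / [n(n²−1)] = 1 − 6×36 / (6×35) = 1 − 216/210 ≈ -0.0286

-0.0286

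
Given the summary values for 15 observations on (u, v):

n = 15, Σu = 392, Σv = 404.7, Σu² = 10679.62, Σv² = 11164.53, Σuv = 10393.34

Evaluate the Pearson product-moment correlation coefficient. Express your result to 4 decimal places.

r = (nΣuv − ΣuΣv) / √[(nΣu² − (Σu)²)(nΣv² − (Σv)²)]
Numerator: 15×10393.34 − 392×404.7 = -2742.3
Denominator: √[(160194.3 − 153664)(167467.95 − 163782.09)] = √[6530.3 × 3685.86] = 4906.0953
r = -2742.3 / 4906.0953 ≈ -0.5590

-0.5590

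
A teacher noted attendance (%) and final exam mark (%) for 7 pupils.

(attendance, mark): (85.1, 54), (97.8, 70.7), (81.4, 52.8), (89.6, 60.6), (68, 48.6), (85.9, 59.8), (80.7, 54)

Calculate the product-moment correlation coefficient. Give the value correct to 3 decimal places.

n = 7, Σx = 588.5, Σy = 400.5, Σx² = 49976.27, Σy² = 23228.69, Σxy = 34036.96
nΣxy − ΣxΣy = 238258.72 − 235694.25 = 2564.47
nΣx² − (Σx)² = 349833.89 − 346332.25 = 3501.64; nΣy² − (Σy)² = 162600.83 − 160400.25 = 2200.58
r = 2564.47 / √(3501.64 × 2200.58) = 2564.47 / 2775.9033 ≈ 0.924

0.924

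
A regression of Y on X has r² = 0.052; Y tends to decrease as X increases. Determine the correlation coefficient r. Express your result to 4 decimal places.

-0.2280

|r| = √0.052 = 0.2280
The association is negative, so r = −0.2280.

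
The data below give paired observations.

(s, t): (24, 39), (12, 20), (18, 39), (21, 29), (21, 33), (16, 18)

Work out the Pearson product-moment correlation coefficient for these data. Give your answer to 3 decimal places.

n = 6, Σs = 112, Σt = 178, Σs² = 2182, Σt² = 5696, Σst = 3468
nΣst − ΣsΣt = 20808 − 19936 = 872
nΣs² − (Σs)² = 13092 − 12544 = 548; nΣt² − (Σt)² = 34176 − 31684 = 2492
r = 872 / √(548 × 2492) = 872 / 1168.5957 ≈ 0.746

0.746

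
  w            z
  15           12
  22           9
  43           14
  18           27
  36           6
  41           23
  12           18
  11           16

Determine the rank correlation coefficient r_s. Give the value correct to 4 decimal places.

-0.1667

Rank w: 3, 5, 8, 4, 6, 7, 2, 1
Rank z: 3, 2, 4, 8, 1, 7, 6, 5
d = rank(w) − rank(z): 0, 3, 4, -4, 5, 0, -4, -4; Σd² = 98
ρ = 1 − 6Σd² / [n(n²−1)] = 1 − 6×98 / (8×63) = 1 − 588/504 ≈ -0.1667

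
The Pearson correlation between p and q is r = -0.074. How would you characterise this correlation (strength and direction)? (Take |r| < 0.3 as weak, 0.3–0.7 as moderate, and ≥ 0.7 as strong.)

weak negative

r = -0.074 < 0 so the relationship is negative.
|r| = 0.074, which falls in the weak range.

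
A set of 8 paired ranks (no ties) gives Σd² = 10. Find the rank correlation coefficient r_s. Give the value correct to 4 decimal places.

ρ = 1 − 6Σd² / [n(n²−1)] = 1 − 6×10 / (8×63)
  = 1 − 60/504 = 1 − 0.11905 ≈ 0.8810

0.8810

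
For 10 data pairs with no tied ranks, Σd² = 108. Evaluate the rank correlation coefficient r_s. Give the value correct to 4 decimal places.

0.3455

ρ = 1 − 6Σd² / [n(n²−1)] = 1 − 6×108 / (10×99)
  = 1 − 648/990 = 1 − 0.65455 ≈ 0.3455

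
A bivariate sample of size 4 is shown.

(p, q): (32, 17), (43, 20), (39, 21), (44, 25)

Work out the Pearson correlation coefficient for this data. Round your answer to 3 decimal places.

n = 4, Σp = 158, Σq = 83, Σp² = 6330, Σq² = 1755, Σpq = 3323
nΣpq − ΣpΣq = 13292 − 13114 = 178
nΣp² − (Σp)² = 25320 − 24964 = 356; nΣq² − (Σq)² = 7020 − 6889 = 131
r = 178 / √(356 × 131) = 178 / 215.9537 ≈ 0.824

0.824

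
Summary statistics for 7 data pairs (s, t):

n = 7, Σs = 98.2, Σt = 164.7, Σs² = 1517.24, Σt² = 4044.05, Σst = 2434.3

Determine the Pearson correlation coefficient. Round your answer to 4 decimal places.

0.8061

r = (nΣst − ΣsΣt) / √[(nΣs² − (Σs)²)(nΣt² − (Σt)²)]
Numerator: 7×2434.3 − 98.2×164.7 = 866.56
Denominator: √[(10620.68 − 9643.24)(28308.35 − 27126.09)] = √[977.44 × 1182.26] = 1074.9829
r = 866.56 / 1074.9829 ≈ 0.8061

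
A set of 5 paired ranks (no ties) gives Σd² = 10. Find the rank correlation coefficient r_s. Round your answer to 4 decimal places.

ρ = 1 − 6Σd² / [n(n²−1)] = 1 − 6×10 / (5×24)
  = 1 − 60/120 = 1 − 0.50000 ≈ 0.5000

0.5000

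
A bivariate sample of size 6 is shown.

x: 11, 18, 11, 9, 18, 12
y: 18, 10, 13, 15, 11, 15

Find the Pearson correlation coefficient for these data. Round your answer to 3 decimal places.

-0.802

n = 6, Σx = 79, Σy = 82, Σx² = 1115, Σy² = 1164, Σxy = 1034
nΣxy − ΣxΣy = 6204 − 6478 = -274
nΣx² − (Σx)² = 6690 − 6241 = 449; nΣy² − (Σy)² = 6984 − 6724 = 260
r = -274 / √(449 × 260) = -274 / 341.6724 ≈ -0.802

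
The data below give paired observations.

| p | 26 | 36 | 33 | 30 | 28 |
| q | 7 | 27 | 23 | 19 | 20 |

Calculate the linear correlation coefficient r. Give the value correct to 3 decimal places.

n = 5, Σp = 153, Σq = 96, Σp² = 4745, Σq² = 2068, Σpq = 3043
nΣpq − ΣpΣq = 15215 − 14688 = 527
nΣp² − (Σp)² = 23725 − 23409 = 316; nΣq² − (Σq)² = 10340 − 9216 = 1124
r = 527 / √(316 × 1124) = 527 / 595.9732 ≈ 0.884

0.884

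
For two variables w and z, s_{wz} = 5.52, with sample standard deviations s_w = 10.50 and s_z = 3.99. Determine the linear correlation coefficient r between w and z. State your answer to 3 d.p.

r = Cov(w,z) / (s_w · s_z) = 5.52 / (10.50 × 3.99)
  = 5.52 / 41.8950 ≈ 0.132

0.132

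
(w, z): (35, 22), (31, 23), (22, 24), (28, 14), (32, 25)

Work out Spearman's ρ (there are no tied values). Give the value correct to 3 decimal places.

Rank w: 5, 3, 1, 2, 4
Rank z: 2, 3, 4, 1, 5
d = rank(w) − rank(z): 3, 0, -3, 1, -1; Σd² = 20
ρ = 1 − 6Σd² / [n(n²−1)] = 1 − 6×20 / (5×24) = 1 − 120/120 ≈ 0.000

0.000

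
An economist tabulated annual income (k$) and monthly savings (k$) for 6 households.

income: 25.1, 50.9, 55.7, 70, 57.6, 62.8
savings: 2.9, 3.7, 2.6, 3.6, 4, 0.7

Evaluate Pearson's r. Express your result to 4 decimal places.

-0.0769

n = 6, Σx = 322.1, Σy = 17.5, Σx² = 18484.91, Σy² = 58.31, Σxy = 932.3
nΣxy − ΣxΣy = 5593.8 − 5636.75 = -42.95
nΣx² − (Σx)² = 110909.46 − 103748.41 = 7161.05; nΣy² − (Σy)² = 349.86 − 306.25 = 43.61
r = -42.95 / √(7161.05 × 43.61) = -42.95 / 558.8322 ≈ -0.0769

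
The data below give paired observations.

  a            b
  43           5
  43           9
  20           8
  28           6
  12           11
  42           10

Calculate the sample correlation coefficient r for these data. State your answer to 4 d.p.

n = 6, Σa = 188, Σb = 49, Σa² = 6790, Σb² = 427, Σab = 1482
nΣab − ΣaΣb = 8892 − 9212 = -320
nΣa² − (Σa)² = 40740 − 35344 = 5396; nΣb² − (Σb)² = 2562 − 2401 = 161
r = -320 / √(5396 × 161) = -320 / 932.0708 ≈ -0.3433

-0.3433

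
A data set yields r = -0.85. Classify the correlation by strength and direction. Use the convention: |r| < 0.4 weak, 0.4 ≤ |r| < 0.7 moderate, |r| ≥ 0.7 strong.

r = -0.85 < 0 so the relationship is negative.
|r| = 0.85, which falls in the strong range.

strong negative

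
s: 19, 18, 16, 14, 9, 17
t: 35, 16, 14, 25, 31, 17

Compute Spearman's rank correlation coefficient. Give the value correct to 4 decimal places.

0.0286

Rank s: 6, 5, 3, 2, 1, 4
Rank t: 6, 2, 1, 4, 5, 3
d = rank(s) − rank(t): 0, 3, 2, -2, -4, 1; Σd² = 34
ρ = 1 − 6Σd² / [n(n²−1)] = 1 − 6×34 / (6×35) = 1 − 204/210 ≈ 0.0286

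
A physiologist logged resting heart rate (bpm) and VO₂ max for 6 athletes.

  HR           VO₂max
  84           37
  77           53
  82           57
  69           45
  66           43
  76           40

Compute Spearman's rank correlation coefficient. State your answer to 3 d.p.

-0.029

Rank HR: 6, 4, 5, 2, 1, 3
Rank VO₂max: 1, 5, 6, 4, 3, 2
d = rank(HR) − rank(VO₂max): 5, -1, -1, -2, -2, 1; Σd² = 36
ρ = 1 − 6Σd² / [n(n²−1)] = 1 − 6×36 / (6×35) = 1 − 216/210 ≈ -0.029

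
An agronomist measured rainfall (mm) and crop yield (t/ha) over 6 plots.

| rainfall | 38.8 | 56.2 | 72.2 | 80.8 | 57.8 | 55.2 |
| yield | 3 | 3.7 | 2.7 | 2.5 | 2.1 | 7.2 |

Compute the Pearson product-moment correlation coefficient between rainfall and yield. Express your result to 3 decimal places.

n = 6, Σx = 361, Σy = 21.2, Σx² = 22793.24, Σy² = 92.48, Σxy = 1240.1
nΣxy − ΣxΣy = 7440.6 − 7653.2 = -212.6
nΣx² − (Σx)² = 136759.44 − 130321 = 6438.44; nΣy² − (Σy)² = 554.88 − 449.44 = 105.44
r = -212.6 / √(6438.44 × 105.44) = -212.6 / 823.9351 ≈ -0.258

-0.258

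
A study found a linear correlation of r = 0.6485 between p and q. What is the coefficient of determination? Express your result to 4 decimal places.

r² = (0.6485)² = 0.4206

0.4206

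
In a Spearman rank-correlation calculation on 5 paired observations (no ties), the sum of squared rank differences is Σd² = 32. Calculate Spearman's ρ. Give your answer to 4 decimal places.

ρ = 1 − 6Σd² / [n(n²−1)] = 1 − 6×32 / (5×24)
  = 1 − 192/120 = 1 − 1.60000 ≈ -0.6000

-0.6000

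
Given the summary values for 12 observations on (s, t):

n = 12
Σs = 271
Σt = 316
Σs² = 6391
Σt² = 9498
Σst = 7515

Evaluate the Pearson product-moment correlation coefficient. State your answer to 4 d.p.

0.6707

r = (nΣst − ΣsΣt) / √[(nΣs² − (Σs)²)(nΣt² − (Σt)²)]
Numerator: 12×7515 − 271×316 = 4544
Denominator: √[(76692 − 73441)(113976 − 99856)] = √[3251 × 14120] = 6775.2579
r = 4544 / 6775.2579 ≈ 0.6707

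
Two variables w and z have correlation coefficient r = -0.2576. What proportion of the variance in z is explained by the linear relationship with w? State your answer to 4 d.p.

0.0664

r² = (-0.2576)² = 0.0664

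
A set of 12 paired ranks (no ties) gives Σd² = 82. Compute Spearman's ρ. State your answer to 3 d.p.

ρ = 1 − 6Σd² / [n(n²−1)] = 1 − 6×82 / (12×143)
  = 1 − 492/1716 = 1 − 0.2867 ≈ 0.713

0.713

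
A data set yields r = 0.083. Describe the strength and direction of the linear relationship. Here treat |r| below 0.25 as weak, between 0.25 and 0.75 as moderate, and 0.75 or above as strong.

weak positive

r = 0.083 > 0 so the relationship is positive.
|r| = 0.083, which falls in the weak range.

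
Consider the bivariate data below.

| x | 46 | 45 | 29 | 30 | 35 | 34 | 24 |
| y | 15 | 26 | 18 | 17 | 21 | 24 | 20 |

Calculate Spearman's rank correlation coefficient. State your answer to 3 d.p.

Rank x: 7, 6, 2, 3, 5, 4, 1
Rank y: 1, 7, 3, 2, 5, 6, 4
d = rank(x) − rank(y): 6, -1, -1, 1, 0, -2, -3; Σd² = 52
ρ = 1 − 6Σd² / [n(n²−1)] = 1 − 6×52 / (7×48) = 1 − 312/336 ≈ 0.071

0.071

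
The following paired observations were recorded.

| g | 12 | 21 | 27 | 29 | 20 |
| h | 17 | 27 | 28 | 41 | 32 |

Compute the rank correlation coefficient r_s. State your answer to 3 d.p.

0.700

Rank g: 1, 3, 4, 5, 2
Rank h: 1, 2, 3, 5, 4
d = rank(g) − rank(h): 0, 1, 1, 0, -2; Σd² = 6
ρ = 1 − 6Σd² / [n(n²−1)] = 1 − 6×6 / (5×24) = 1 − 36/120 ≈ 0.700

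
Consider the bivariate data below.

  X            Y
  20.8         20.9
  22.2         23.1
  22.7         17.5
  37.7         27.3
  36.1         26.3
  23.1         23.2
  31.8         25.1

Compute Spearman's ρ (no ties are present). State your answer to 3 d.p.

Rank X: 1, 2, 3, 7, 6, 4, 5
Rank Y: 2, 3, 1, 7, 6, 4, 5
d = rank(X) − rank(Y): -1, -1, 2, 0, 0, 0, 0; Σd² = 6
ρ = 1 − 6Σd² / [n(n²−1)] = 1 − 6×6 / (7×48) = 1 − 36/336 ≈ 0.893

0.893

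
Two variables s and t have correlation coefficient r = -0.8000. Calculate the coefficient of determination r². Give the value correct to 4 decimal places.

0.6400

r² = (-0.8000)² = 0.6400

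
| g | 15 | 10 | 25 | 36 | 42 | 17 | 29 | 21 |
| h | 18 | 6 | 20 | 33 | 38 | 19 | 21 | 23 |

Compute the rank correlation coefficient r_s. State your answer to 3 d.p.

Rank g: 2, 1, 5, 7, 8, 3, 6, 4
Rank h: 2, 1, 4, 7, 8, 3, 5, 6
d = rank(g) − rank(h): 0, 0, 1, 0, 0, 0, 1, -2; Σd² = 6
ρ = 1 − 6Σd² / [n(n²−1)] = 1 − 6×6 / (8×63) = 1 − 36/504 ≈ 0.929

0.929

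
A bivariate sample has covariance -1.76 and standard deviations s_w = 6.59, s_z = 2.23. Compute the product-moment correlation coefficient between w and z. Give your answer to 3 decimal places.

r = Cov(w,z) / (s_w · s_z) = -1.76 / (6.59 × 2.23)
  = -1.76 / 14.6957 ≈ -0.120

-0.120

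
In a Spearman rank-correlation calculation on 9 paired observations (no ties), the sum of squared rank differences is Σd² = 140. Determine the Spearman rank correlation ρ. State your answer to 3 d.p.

-0.167

ρ = 1 − 6Σd² / [n(n²−1)] = 1 − 6×140 / (9×80)
  = 1 − 840/720 = 1 − 1.1667 ≈ -0.167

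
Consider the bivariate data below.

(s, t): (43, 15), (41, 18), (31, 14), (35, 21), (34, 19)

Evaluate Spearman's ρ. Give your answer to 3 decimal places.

Rank s: 5, 4, 1, 3, 2
Rank t: 2, 3, 1, 5, 4
d = rank(s) − rank(t): 3, 1, 0, -2, -2; Σd² = 18
ρ = 1 − 6Σd² / [n(n²−1)] = 1 − 6×18 / (5×24) = 1 − 108/120 ≈ 0.100

0.100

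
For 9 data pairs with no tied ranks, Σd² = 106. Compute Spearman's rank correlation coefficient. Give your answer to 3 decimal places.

0.117

ρ = 1 − 6Σd² / [n(n²−1)] = 1 − 6×106 / (9×80)
  = 1 − 636/720 = 1 − 0.8833 ≈ 0.117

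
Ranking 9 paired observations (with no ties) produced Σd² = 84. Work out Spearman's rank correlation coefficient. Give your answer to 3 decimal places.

0.300

ρ = 1 − 6Σd² / [n(n²−1)] = 1 − 6×84 / (9×80)
  = 1 − 504/720 = 1 − 0.7000 ≈ 0.300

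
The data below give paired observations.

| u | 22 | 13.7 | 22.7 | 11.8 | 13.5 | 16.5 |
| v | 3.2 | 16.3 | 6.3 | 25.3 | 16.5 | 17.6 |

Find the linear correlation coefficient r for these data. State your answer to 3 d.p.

n = 6, Σu = 100.2, Σv = 85.2, Σu² = 1780.72, Σv² = 1537.72, Σuv = 1248.41
nΣuv − ΣuΣv = 7490.46 − 8537.04 = -1046.58
nΣu² − (Σu)² = 10684.32 − 10040.04 = 644.28; nΣv² − (Σv)² = 9226.32 − 7259.04 = 1967.28
r = -1046.58 / √(644.28 × 1967.28) = -1046.58 / 1125.8238 ≈ -0.930

-0.930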